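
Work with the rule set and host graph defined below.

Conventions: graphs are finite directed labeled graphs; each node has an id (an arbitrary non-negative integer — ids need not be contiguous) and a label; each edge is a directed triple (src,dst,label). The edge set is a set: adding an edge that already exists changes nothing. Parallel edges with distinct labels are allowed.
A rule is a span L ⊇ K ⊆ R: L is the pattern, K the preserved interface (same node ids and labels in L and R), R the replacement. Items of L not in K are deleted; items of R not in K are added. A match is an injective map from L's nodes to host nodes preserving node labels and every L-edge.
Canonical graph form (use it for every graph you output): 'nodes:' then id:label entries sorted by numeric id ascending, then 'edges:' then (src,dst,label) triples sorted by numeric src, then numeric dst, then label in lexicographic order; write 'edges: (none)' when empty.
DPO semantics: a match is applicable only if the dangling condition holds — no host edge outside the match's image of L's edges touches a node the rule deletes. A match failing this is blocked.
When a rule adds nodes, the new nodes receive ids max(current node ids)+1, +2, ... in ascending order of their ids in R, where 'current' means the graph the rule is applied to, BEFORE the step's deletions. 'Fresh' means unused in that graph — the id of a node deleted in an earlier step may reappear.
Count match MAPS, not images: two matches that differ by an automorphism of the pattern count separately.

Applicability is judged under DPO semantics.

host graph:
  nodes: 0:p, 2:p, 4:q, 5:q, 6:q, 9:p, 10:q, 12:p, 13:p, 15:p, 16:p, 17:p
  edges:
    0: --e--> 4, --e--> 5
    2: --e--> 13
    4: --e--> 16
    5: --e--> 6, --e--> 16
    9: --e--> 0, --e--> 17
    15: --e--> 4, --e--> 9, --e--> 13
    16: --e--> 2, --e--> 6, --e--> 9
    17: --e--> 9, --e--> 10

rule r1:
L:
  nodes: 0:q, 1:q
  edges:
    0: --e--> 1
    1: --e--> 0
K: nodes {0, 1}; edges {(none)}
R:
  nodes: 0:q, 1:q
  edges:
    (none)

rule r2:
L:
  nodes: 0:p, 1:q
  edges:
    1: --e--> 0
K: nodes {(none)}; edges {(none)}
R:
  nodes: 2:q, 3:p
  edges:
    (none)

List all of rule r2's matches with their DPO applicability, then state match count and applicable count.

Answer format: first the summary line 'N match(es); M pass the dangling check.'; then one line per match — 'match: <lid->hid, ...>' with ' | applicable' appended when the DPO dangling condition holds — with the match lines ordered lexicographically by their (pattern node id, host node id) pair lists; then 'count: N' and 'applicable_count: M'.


2 match(es); 0 pass the dangling check.
match: 0->16, 1->4
match: 0->16, 1->5
count: 2
applicable_count: 0


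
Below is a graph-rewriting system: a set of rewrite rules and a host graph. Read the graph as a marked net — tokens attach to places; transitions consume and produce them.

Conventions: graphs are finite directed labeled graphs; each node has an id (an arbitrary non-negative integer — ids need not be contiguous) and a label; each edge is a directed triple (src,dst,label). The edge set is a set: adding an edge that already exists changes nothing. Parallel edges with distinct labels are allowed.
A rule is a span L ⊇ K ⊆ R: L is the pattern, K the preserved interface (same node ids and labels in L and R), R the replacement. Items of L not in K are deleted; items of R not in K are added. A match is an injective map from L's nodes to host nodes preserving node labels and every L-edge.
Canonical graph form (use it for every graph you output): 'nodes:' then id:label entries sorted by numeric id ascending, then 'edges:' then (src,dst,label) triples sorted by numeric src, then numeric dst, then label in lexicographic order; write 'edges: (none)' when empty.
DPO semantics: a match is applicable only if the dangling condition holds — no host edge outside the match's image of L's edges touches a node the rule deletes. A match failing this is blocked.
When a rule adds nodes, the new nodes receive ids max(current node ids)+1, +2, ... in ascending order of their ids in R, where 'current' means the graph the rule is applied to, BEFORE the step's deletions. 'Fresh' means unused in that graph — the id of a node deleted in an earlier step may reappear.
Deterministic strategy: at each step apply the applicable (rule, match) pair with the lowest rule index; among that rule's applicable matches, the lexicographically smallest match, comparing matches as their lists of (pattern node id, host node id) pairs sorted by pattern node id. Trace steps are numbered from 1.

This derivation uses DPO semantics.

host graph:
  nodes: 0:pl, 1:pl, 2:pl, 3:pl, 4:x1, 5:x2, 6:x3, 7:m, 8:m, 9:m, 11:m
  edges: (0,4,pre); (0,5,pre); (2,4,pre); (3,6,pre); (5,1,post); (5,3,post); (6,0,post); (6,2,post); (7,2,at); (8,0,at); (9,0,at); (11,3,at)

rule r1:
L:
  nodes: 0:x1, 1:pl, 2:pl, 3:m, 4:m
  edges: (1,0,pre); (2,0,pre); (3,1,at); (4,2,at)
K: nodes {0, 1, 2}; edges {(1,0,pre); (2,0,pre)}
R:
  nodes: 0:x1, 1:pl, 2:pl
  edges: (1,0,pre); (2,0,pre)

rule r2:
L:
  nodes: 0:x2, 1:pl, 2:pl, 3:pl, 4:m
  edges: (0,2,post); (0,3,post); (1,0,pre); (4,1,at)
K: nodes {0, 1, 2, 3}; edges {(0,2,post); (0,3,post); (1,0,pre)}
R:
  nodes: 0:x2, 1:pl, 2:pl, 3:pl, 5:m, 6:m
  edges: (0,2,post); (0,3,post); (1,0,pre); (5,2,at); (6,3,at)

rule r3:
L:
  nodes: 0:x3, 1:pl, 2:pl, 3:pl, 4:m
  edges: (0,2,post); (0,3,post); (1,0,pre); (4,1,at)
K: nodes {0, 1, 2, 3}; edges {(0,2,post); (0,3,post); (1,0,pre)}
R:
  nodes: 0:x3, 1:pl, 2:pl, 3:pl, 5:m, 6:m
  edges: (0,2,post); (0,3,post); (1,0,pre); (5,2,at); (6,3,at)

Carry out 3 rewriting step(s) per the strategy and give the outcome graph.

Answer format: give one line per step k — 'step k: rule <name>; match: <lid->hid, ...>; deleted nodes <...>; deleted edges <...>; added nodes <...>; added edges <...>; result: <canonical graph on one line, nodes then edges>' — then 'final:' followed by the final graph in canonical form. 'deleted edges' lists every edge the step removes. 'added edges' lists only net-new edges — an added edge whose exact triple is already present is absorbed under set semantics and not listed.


step 1: rule r1; match: 0->4, 1->0, 2->2, 3->8, 4->7; deleted nodes 7, 8; deleted edges (7,2,at); (8,0,at); added nodes (none); added edges (none); result: nodes: 0:pl, 1:pl, 2:pl, 3:pl, 4:x1, 5:x2, 6:x3, 9:m, 11:m edges: (0,4,pre); (0,5,pre); (2,4,pre); (3,6,pre); (5,1,post); (5,3,post); (6,0,post); (6,2,post); (9,0,at); (11,3,at)
step 2: rule r2; match: 0->5, 1->0, 2->1, 3->3, 4->9; deleted nodes 9; deleted edges (9,0,at); added nodes 12, 13; added edges (12,1,at); (13,3,at); result: nodes: 0:pl, 1:pl, 2:pl, 3:pl, 4:x1, 5:x2, 6:x3, 11:m, 12:m, 13:m edges: (0,4,pre); (0,5,pre); (2,4,pre); (3,6,pre); (5,1,post); (5,3,post); (6,0,post); (6,2,post); (11,3,at); (12,1,at); (13,3,at)
step 3: rule r3; match: 0->6, 1->3, 2->0, 3->2, 4->11; deleted nodes 11; deleted edges (11,3,at); added nodes 14, 15; added edges (14,0,at); (15,2,at); result: nodes: 0:pl, 1:pl, 2:pl, 3:pl, 4:x1, 5:x2, 6:x3, 12:m, 13:m, 14:m, 15:m edges: (0,4,pre); (0,5,pre); (2,4,pre); (3,6,pre); (5,1,post); (5,3,post); (6,0,post); (6,2,post); (12,1,at); (13,3,at); (14,0,at); (15,2,at)
final:
nodes: 0:pl, 1:pl, 2:pl, 3:pl, 4:x1, 5:x2, 6:x3, 12:m, 13:m, 14:m, 15:m
edges: (0,4,pre); (0,5,pre); (2,4,pre); (3,6,pre); (5,1,post); (5,3,post); (6,0,post); (6,2,post); (12,1,at); (13,3,at); (14,0,at); (15,2,at)


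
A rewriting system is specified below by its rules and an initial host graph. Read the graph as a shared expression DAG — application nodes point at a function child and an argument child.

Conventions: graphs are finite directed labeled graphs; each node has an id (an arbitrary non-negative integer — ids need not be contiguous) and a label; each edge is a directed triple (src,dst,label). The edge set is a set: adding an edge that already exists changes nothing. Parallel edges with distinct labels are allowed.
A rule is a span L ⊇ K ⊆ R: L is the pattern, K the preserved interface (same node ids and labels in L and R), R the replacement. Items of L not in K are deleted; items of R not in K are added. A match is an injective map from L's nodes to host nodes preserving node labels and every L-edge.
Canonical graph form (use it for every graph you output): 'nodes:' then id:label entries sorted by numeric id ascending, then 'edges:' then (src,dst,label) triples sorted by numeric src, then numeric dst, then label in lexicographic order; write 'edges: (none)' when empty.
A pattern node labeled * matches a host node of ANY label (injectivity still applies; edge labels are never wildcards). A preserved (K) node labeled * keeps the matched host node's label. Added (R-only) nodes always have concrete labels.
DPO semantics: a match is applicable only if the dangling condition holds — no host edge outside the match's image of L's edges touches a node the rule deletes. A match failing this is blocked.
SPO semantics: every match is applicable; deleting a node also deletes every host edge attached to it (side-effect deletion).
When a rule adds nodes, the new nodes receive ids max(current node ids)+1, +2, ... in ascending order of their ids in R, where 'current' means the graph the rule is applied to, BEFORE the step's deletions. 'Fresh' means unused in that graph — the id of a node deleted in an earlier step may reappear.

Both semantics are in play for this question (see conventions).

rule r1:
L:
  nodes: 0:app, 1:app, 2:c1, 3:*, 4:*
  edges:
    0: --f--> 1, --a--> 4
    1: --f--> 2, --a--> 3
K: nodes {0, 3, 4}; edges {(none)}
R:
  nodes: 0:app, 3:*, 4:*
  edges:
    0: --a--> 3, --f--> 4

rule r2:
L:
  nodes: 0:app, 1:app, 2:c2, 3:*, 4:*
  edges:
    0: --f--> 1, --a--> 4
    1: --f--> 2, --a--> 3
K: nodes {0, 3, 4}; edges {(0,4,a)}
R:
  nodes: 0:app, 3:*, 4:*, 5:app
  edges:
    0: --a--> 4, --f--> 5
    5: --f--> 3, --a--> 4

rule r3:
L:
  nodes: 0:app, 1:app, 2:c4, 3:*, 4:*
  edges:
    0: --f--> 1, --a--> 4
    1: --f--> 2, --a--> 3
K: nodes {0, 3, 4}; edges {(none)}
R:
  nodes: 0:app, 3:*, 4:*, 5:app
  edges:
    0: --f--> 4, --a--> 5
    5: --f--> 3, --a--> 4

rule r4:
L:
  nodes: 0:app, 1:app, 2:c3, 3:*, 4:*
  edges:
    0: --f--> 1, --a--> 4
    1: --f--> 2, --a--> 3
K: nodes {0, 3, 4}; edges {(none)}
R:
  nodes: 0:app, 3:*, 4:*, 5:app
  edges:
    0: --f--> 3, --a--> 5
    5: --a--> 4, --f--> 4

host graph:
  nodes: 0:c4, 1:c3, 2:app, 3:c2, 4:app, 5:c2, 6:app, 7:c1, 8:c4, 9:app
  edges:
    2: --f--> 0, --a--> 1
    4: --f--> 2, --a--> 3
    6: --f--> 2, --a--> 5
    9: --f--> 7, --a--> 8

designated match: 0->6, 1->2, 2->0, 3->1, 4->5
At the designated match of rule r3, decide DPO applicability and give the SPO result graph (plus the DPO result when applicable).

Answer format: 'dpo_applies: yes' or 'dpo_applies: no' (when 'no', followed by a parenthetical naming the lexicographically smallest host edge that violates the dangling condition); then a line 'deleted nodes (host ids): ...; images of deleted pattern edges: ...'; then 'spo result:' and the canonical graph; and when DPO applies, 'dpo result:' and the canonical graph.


dpo_applies: no
(the rule deletes node 2, which keeps host edge (4,2,f) outside the match image — the dangling condition fails, DPO blocks; SPO proceeds and side-deletes such edges)
deleted nodes (host ids): 0, 2; images of deleted pattern edges: (2,0,f); (2,1,a); (6,2,f); (6,5,a)
spo result:
nodes: 1:c3, 3:c2, 4:app, 5:c2, 6:app, 7:c1, 8:c4, 9:app, 10:app
edges: (4,3,a); (6,5,f); (6,10,a); (9,7,f); (9,8,a); (10,1,f); (10,5,a)


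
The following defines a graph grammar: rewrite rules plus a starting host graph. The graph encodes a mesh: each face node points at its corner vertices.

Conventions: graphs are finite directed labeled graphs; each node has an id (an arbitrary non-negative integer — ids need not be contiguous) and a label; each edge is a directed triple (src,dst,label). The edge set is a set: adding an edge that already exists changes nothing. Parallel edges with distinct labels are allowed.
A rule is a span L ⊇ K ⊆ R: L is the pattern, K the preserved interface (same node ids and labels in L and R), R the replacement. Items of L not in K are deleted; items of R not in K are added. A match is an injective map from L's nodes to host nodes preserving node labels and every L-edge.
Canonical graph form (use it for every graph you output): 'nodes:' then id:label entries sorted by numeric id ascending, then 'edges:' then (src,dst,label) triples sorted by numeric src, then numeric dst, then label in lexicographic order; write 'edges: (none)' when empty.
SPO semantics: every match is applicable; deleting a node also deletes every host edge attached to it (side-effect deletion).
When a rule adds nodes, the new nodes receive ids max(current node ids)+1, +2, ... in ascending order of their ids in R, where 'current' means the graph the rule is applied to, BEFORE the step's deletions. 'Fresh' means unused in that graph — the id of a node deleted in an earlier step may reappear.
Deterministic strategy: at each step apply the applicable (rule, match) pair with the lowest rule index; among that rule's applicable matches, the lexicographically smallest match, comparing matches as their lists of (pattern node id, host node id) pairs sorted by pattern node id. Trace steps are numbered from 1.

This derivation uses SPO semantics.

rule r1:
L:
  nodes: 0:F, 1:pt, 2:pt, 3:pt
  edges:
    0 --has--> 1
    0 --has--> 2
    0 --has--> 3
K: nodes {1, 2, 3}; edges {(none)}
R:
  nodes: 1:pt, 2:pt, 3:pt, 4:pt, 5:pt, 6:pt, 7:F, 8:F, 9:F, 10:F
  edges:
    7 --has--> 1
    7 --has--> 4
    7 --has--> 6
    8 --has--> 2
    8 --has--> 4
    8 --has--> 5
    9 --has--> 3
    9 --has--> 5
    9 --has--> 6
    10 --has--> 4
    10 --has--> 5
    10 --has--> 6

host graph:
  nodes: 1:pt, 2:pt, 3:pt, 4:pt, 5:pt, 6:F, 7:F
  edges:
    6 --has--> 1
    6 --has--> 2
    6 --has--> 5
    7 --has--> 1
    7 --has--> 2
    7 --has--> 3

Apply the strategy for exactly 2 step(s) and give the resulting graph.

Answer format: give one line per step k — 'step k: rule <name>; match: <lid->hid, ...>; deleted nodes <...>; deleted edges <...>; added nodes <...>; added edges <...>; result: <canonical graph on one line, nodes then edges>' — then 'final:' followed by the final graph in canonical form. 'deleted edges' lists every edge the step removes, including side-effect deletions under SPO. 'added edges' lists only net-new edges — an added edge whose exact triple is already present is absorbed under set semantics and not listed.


step 1: rule r1; match: 0->6, 1->1, 2->2, 3->5; deleted nodes 6; deleted edges (6,1,has); (6,2,has); (6,5,has); added nodes 8, 9, 10, 11, 12, 13, 14; added edges (11,1,has); (11,8,has); (11,10,has); (12,2,has); (12,8,has); (12,9,has); (13,5,has); (13,9,has); (13,10,has); (14,8,has); (14,9,has); (14,10,has); result: nodes: 1:pt, 2:pt, 3:pt, 4:pt, 5:pt, 7:F, 8:pt, 9:pt, 10:pt, 11:F, 12:F, 13:F, 14:F edges: (7,1,has); (7,2,has); (7,3,has); (11,1,has); (11,8,has); (11,10,has); (12,2,has); (12,8,has); (12,9,has); (13,5,has); (13,9,has); (13,10,has); (14,8,has); (14,9,has); (14,10,has)
step 2: rule r1; match: 0->7, 1->1, 2->2, 3->3; deleted nodes 7; deleted edges (7,1,has); (7,2,has); (7,3,has); added nodes 15, 16, 17, 18, 19, 20, 21; added edges (18,1,has); (18,15,has); (18,17,has); (19,2,has); (19,15,has); (19,16,has); (20,3,has); (20,16,has); (20,17,has); (21,15,has); (21,16,has); (21,17,has); result: nodes: 1:pt, 2:pt, 3:pt, 4:pt, 5:pt, 8:pt, 9:pt, 10:pt, 11:F, 12:F, 13:F, 14:F, 15:pt, 16:pt, 17:pt, 18:F, 19:F, 20:F, 21:F edges: (11,1,has); (11,8,has); (11,10,has); (12,2,has); (12,8,has); (12,9,has); (13,5,has); (13,9,has); (13,10,has); (14,8,has); (14,9,has); (14,10,has); (18,1,has); (18,15,has); (18,17,has); (19,2,has); (19,15,has); (19,16,has); (20,3,has); (20,16,has); (20,17,has); (21,15,has); (21,16,has); (21,17,has)
final:
nodes: 1:pt, 2:pt, 3:pt, 4:pt, 5:pt, 8:pt, 9:pt, 10:pt, 11:F, 12:F, 13:F, 14:F, 15:pt, 16:pt, 17:pt, 18:F, 19:F, 20:F, 21:F
edges: (11,1,has); (11,8,has); (11,10,has); (12,2,has); (12,8,has); (12,9,has); (13,5,has); (13,9,has); (13,10,has); (14,8,has); (14,9,has); (14,10,has); (18,1,has); (18,15,has); (18,17,has); (19,2,has); (19,15,has); (19,16,has); (20,3,has); (20,16,has); (20,17,has); (21,15,has); (21,16,has); (21,17,has)


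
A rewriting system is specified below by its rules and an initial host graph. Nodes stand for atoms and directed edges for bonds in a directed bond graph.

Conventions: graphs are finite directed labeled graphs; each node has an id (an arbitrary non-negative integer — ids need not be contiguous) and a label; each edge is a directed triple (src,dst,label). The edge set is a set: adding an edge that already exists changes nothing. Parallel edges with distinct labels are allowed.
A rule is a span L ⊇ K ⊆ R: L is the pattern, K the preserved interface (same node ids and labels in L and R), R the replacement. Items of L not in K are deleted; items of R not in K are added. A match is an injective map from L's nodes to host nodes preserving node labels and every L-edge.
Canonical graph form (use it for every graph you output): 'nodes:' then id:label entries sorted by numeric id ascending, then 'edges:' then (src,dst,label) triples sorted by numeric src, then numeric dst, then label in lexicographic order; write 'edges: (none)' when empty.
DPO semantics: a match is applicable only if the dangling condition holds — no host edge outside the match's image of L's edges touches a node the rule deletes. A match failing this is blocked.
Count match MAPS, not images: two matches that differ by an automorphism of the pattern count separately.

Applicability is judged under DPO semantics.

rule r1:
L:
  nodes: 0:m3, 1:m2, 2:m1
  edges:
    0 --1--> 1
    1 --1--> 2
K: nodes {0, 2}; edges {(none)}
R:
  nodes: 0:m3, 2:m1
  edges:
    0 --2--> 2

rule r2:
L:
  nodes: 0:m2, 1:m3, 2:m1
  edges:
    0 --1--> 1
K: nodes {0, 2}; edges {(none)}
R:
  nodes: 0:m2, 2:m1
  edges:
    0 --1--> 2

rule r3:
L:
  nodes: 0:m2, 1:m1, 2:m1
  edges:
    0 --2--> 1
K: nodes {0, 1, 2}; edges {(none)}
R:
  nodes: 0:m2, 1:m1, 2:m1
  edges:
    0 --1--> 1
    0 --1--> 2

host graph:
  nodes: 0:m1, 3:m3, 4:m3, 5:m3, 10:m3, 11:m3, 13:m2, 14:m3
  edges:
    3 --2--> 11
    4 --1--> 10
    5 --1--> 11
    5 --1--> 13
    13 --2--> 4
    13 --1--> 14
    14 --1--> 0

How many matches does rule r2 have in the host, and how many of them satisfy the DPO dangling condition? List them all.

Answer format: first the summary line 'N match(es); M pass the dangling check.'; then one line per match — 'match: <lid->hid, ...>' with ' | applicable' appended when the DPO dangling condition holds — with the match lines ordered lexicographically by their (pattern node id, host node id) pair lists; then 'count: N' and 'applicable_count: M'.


1 match(es); 0 pass the dangling check.
match: 0->13, 1->14, 2->0
count: 1
applicable_count: 0


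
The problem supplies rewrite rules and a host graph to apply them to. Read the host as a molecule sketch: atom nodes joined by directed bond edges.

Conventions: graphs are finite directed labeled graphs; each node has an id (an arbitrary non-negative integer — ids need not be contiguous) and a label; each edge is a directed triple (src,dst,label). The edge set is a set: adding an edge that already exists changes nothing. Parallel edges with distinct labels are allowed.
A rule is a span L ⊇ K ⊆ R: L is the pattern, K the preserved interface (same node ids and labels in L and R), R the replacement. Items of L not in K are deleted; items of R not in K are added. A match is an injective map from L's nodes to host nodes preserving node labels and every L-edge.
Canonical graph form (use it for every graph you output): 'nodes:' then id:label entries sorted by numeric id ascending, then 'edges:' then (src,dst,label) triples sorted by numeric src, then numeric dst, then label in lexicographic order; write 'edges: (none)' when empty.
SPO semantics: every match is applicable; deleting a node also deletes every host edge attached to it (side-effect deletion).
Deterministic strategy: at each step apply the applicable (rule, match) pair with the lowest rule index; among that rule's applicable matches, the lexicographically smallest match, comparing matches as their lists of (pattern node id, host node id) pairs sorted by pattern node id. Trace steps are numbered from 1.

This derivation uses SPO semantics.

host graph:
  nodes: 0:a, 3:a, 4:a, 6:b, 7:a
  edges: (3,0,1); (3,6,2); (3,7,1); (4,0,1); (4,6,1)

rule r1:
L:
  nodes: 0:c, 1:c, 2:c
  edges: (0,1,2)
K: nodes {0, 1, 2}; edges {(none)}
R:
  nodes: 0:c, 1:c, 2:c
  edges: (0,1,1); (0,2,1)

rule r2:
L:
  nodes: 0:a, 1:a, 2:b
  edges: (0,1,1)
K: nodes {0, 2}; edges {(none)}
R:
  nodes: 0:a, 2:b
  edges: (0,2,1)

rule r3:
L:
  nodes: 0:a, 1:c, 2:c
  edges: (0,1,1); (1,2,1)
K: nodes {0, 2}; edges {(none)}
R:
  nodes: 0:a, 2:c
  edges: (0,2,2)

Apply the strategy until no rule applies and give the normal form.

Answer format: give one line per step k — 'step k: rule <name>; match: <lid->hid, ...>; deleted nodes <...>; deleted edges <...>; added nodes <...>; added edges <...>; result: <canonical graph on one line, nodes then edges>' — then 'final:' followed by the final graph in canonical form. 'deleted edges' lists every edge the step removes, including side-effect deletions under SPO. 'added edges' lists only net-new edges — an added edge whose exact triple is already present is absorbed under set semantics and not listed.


step 1: rule r2; match: 0->3, 1->0, 2->6; deleted nodes 0; deleted edges (3,0,1); (4,0,1); added nodes (none); added edges (3,6,1); result: nodes: 3:a, 4:a, 6:b, 7:a edges: (3,6,1); (3,6,2); (3,7,1); (4,6,1)
step 2: rule r2; match: 0->3, 1->7, 2->6; deleted nodes 7; deleted edges (3,7,1); added nodes (none); added edges (none); result: nodes: 3:a, 4:a, 6:b edges: (3,6,1); (3,6,2); (4,6,1)
final:
nodes: 3:a, 4:a, 6:b
edges: (3,6,1); (3,6,2); (4,6,1)


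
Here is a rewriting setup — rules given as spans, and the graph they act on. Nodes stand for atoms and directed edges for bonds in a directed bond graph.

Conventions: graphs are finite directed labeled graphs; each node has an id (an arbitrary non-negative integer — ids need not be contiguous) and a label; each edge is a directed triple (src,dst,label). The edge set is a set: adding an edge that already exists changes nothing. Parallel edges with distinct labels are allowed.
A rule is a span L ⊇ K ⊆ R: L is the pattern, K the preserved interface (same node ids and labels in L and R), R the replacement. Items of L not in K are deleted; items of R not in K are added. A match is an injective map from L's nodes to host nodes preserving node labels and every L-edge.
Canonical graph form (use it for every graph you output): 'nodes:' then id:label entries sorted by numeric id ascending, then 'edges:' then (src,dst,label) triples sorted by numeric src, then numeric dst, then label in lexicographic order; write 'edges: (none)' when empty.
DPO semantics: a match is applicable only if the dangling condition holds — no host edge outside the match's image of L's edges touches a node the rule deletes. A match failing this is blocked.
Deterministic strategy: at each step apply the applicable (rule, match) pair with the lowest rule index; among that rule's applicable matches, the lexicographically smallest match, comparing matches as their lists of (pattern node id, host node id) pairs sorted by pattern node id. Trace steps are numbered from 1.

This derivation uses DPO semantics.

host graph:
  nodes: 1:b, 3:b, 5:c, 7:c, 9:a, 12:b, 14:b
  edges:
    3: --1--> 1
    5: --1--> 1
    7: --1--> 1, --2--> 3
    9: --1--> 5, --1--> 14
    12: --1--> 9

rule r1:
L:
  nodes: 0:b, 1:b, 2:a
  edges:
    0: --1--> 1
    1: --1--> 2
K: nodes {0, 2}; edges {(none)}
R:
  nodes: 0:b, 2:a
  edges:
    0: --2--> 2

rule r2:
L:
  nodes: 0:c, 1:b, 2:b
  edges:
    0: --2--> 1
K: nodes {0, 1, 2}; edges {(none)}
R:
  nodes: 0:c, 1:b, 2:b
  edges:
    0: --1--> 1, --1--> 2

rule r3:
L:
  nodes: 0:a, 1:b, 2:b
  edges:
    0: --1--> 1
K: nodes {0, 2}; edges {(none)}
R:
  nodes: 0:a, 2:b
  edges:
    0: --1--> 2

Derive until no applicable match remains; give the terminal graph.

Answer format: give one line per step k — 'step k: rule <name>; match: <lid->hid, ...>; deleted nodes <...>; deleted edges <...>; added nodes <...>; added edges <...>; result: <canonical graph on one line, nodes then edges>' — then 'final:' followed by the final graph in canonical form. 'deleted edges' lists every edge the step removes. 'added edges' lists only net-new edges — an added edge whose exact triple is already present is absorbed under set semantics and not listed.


step 1: rule r2; match: 0->7, 1->3, 2->1; deleted nodes (none); deleted edges (7,3,2); added nodes (none); added edges (7,3,1); result: nodes: 1:b, 3:b, 5:c, 7:c, 9:a, 12:b, 14:b edges: (3,1,1); (5,1,1); (7,1,1); (7,3,1); (9,5,1); (9,14,1); (12,9,1)
step 2: rule r3; match: 0->9, 1->14, 2->1; deleted nodes 14; deleted edges (9,14,1); added nodes (none); added edges (9,1,1); result: nodes: 1:b, 3:b, 5:c, 7:c, 9:a, 12:b edges: (3,1,1); (5,1,1); (7,1,1); (7,3,1); (9,1,1); (9,5,1); (12,9,1)
final:
nodes: 1:b, 3:b, 5:c, 7:c, 9:a, 12:b
edges: (3,1,1); (5,1,1); (7,1,1); (7,3,1); (9,1,1); (9,5,1); (12,9,1)


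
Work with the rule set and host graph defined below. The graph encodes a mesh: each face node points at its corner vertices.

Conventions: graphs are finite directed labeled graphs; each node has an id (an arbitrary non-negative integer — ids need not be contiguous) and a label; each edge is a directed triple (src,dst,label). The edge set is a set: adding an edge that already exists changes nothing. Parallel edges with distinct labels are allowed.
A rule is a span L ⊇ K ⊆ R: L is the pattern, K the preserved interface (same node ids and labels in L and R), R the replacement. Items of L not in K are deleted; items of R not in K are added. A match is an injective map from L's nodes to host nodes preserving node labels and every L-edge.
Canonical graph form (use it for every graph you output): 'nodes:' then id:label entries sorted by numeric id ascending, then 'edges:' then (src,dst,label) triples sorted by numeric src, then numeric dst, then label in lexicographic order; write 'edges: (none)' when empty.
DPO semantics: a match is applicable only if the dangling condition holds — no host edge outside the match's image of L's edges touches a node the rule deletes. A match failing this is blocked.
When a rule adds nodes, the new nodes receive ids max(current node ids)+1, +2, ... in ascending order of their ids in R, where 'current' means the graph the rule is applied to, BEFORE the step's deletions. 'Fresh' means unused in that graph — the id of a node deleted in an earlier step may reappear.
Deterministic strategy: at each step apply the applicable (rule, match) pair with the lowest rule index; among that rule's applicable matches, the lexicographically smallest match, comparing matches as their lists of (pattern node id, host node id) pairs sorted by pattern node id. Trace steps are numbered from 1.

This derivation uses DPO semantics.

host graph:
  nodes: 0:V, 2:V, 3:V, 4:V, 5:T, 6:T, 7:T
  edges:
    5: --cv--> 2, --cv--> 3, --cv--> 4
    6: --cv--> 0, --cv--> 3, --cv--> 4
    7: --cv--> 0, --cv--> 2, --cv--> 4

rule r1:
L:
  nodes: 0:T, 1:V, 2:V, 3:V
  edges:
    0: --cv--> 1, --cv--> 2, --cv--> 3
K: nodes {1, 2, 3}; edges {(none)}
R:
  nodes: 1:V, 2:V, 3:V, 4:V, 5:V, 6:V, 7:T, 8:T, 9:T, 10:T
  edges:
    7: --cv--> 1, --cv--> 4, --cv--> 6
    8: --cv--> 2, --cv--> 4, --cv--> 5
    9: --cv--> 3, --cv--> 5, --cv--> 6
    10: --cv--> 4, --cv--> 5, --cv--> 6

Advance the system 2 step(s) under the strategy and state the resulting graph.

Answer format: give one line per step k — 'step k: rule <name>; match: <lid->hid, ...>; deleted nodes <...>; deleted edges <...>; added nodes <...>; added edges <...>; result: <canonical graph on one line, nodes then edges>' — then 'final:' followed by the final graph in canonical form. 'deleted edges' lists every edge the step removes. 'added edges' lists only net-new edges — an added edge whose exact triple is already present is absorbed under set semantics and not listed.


step 1: rule r1; match: 0->5, 1->2, 2->3, 3->4; deleted nodes 5; deleted edges (5,2,cv); (5,3,cv); (5,4,cv); added nodes 8, 9, 10, 11, 12, 13, 14; added edges (11,2,cv); (11,8,cv); (11,10,cv); (12,3,cv); (12,8,cv); (12,9,cv); (13,4,cv); (13,9,cv); (13,10,cv); (14,8,cv); (14,9,cv); (14,10,cv); result: nodes: 0:V, 2:V, 3:V, 4:V, 6:T, 7:T, 8:V, 9:V, 10:V, 11:T, 12:T, 13:T, 14:T edges: (6,0,cv); (6,3,cv); (6,4,cv); (7,0,cv); (7,2,cv); (7,4,cv); (11,2,cv); (11,8,cv); (11,10,cv); (12,3,cv); (12,8,cv); (12,9,cv); (13,4,cv); (13,9,cv); (13,10,cv); (14,8,cv); (14,9,cv); (14,10,cv)
step 2: rule r1; match: 0->6, 1->0, 2->3, 3->4; deleted nodes 6; deleted edges (6,0,cv); (6,3,cv); (6,4,cv); added nodes 15, 16, 17, 18, 19, 20, 21; added edges (18,0,cv); (18,15,cv); (18,17,cv); (19,3,cv); (19,15,cv); (19,16,cv); (20,4,cv); (20,16,cv); (20,17,cv); (21,15,cv); (21,16,cv); (21,17,cv); result: nodes: 0:V, 2:V, 3:V, 4:V, 7:T, 8:V, 9:V, 10:V, 11:T, 12:T, 13:T, 14:T, 15:V, 16:V, 17:V, 18:T, 19:T, 20:T, 21:T edges: (7,0,cv); (7,2,cv); (7,4,cv); (11,2,cv); (11,8,cv); (11,10,cv); (12,3,cv); (12,8,cv); (12,9,cv); (13,4,cv); (13,9,cv); (13,10,cv); (14,8,cv); (14,9,cv); (14,10,cv); (18,0,cv); (18,15,cv); (18,17,cv); (19,3,cv); (19,15,cv); (19,16,cv); (20,4,cv); (20,16,cv); (20,17,cv); (21,15,cv); (21,16,cv); (21,17,cv)
final:
nodes: 0:V, 2:V, 3:V, 4:V, 7:T, 8:V, 9:V, 10:V, 11:T, 12:T, 13:T, 14:T, 15:V, 16:V, 17:V, 18:T, 19:T, 20:T, 21:T
edges: (7,0,cv); (7,2,cv); (7,4,cv); (11,2,cv); (11,8,cv); (11,10,cv); (12,3,cv); (12,8,cv); (12,9,cv); (13,4,cv); (13,9,cv); (13,10,cv); (14,8,cv); (14,9,cv); (14,10,cv); (18,0,cv); (18,15,cv); (18,17,cv); (19,3,cv); (19,15,cv); (19,16,cv); (20,4,cv); (20,16,cv); (20,17,cv); (21,15,cv); (21,16,cv); (21,17,cv)


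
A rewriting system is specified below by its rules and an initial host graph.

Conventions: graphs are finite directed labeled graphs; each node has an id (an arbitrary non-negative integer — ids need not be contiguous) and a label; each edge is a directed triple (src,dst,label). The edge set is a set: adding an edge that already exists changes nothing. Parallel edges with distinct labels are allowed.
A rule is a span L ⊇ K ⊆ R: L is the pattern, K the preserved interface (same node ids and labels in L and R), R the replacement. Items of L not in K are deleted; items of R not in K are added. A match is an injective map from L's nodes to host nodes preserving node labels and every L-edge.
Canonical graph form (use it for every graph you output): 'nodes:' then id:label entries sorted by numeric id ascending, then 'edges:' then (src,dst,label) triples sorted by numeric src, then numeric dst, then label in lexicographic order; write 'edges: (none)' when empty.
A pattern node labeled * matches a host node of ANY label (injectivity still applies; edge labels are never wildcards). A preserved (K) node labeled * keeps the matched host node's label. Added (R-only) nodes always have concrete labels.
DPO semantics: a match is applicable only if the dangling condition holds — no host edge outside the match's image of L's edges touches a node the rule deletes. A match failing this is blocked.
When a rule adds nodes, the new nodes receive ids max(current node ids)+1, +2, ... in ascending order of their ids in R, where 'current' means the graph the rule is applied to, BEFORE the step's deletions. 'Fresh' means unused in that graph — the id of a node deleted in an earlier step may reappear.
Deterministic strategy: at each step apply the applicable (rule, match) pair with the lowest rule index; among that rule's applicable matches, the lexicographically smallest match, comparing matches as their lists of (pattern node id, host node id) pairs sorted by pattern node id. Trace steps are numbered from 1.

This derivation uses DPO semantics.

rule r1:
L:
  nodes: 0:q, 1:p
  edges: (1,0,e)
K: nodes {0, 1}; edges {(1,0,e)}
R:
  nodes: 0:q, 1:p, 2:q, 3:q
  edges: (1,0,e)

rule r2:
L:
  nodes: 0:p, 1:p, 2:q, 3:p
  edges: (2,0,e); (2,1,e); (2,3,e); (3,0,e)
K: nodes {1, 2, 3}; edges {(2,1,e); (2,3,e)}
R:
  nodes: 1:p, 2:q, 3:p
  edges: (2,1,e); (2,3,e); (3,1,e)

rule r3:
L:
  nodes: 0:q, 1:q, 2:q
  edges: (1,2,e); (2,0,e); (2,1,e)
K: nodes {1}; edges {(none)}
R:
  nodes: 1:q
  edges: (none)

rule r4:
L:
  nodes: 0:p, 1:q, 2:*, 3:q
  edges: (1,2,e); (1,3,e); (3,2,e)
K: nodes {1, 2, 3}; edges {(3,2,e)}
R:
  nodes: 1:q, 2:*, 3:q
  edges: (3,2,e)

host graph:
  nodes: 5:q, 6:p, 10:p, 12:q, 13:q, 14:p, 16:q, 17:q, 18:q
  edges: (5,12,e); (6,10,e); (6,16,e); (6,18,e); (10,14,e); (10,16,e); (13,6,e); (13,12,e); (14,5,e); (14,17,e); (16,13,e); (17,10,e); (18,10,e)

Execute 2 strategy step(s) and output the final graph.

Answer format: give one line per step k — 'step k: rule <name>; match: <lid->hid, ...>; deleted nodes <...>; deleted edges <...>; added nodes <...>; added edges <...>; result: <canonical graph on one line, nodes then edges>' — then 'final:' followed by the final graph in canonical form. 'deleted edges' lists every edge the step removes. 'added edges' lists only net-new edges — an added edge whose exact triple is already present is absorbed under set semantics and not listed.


step 1: rule r1; match: 0->5, 1->14; deleted nodes (none); deleted edges (none); added nodes 19, 20; added edges (none); result: nodes: 5:q, 6:p, 10:p, 12:q, 13:q, 14:p, 16:q, 17:q, 18:q, 19:q, 20:q edges: (5,12,e); (6,10,e); (6,16,e); (6,18,e); (10,14,e); (10,16,e); (13,6,e); (13,12,e); (14,5,e); (14,17,e); (16,13,e); (17,10,e); (18,10,e)
step 2: rule r1; match: 0->5, 1->14; deleted nodes (none); deleted edges (none); added nodes 21, 22; added edges (none); result: nodes: 5:q, 6:p, 10:p, 12:q, 13:q, 14:p, 16:q, 17:q, 18:q, 19:q, 20:q, 21:q, 22:q edges: (5,12,e); (6,10,e); (6,16,e); (6,18,e); (10,14,e); (10,16,e); (13,6,e); (13,12,e); (14,5,e); (14,17,e); (16,13,e); (17,10,e); (18,10,e)
final:
nodes: 5:q, 6:p, 10:p, 12:q, 13:q, 14:p, 16:q, 17:q, 18:q, 19:q, 20:q, 21:q, 22:q
edges: (5,12,e); (6,10,e); (6,16,e); (6,18,e); (10,14,e); (10,16,e); (13,6,e); (13,12,e); (14,5,e); (14,17,e); (16,13,e); (17,10,e); (18,10,e)


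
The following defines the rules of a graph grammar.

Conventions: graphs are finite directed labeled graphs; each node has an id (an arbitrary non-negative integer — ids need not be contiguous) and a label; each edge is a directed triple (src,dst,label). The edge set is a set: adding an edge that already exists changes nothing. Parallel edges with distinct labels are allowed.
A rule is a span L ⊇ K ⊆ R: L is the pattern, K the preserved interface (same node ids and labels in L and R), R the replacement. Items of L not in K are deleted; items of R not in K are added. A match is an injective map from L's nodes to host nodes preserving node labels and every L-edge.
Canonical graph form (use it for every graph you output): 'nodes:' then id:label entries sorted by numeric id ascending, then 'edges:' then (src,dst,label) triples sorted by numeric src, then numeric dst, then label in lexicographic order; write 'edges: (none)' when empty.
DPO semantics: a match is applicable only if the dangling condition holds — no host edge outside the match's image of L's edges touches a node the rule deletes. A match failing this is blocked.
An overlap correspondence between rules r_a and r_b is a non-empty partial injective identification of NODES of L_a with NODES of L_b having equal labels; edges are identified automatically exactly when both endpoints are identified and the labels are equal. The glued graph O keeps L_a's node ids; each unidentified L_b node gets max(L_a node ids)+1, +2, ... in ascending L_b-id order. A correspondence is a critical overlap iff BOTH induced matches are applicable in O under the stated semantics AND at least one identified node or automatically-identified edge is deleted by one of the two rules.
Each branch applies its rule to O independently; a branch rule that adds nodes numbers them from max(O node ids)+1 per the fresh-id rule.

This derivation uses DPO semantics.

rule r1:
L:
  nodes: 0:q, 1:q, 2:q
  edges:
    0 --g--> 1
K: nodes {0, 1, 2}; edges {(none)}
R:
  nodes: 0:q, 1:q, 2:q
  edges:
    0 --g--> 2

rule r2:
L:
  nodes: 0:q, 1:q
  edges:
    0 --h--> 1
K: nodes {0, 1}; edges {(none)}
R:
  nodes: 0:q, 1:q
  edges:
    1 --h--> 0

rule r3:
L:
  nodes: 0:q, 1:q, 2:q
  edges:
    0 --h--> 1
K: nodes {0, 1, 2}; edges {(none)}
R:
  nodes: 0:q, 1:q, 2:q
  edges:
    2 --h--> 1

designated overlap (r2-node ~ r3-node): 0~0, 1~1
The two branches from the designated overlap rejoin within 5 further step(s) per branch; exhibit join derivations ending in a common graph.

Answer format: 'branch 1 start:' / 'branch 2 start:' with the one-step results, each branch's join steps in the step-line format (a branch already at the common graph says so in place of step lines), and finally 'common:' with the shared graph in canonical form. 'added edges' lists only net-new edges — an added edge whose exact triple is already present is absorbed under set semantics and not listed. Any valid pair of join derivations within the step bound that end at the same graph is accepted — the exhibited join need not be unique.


branch 1 start:
nodes: 0:q, 1:q, 2:q
edges: (1,0,h)
branch 2 start:
nodes: 0:q, 1:q, 2:q
edges: (2,1,h)
branch 1 step 1: rule r2; match: 0->1, 1->0; deleted nodes (none); deleted edges (1,0,h); added nodes (none); added edges (0,1,h); result: nodes: 0:q, 1:q, 2:q edges: (0,1,h)
branch 2 step 1: rule r3; match: 0->2, 1->1, 2->0; deleted nodes (none); deleted edges (2,1,h); added nodes (none); added edges (0,1,h); result: nodes: 0:q, 1:q, 2:q edges: (0,1,h)
common:
nodes: 0:q, 1:q, 2:q
edges: (0,1,h)


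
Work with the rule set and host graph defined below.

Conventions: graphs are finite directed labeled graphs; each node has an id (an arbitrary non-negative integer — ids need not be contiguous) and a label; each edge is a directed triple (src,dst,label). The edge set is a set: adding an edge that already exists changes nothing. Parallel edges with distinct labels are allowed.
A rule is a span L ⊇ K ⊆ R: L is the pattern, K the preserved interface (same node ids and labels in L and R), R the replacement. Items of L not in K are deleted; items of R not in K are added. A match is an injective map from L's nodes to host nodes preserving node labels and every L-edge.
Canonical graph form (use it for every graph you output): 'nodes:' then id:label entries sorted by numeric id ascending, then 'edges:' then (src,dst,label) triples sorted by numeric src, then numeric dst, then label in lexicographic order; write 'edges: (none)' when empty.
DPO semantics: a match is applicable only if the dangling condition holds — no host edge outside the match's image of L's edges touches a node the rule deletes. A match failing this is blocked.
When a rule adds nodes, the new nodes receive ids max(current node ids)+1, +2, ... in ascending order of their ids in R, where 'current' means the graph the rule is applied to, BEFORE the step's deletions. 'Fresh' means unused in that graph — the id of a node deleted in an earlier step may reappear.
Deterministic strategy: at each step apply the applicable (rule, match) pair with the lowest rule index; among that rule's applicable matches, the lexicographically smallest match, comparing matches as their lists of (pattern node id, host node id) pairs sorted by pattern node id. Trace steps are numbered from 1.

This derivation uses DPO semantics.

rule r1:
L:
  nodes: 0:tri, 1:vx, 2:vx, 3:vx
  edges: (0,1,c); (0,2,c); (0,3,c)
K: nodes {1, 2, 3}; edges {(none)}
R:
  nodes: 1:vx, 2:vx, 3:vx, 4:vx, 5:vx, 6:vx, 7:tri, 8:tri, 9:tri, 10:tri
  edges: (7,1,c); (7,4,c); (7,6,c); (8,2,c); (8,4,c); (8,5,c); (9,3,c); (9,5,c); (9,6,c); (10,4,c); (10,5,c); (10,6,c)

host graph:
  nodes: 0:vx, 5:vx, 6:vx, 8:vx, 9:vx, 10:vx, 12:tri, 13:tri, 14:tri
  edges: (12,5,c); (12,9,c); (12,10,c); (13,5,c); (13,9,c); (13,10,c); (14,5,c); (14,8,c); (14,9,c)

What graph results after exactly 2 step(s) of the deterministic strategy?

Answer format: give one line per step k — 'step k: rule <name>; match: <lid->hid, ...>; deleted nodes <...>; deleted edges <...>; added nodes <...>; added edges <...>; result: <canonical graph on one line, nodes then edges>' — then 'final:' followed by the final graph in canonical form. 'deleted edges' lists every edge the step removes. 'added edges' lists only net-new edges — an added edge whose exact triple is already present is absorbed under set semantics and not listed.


step 1: rule r1; match: 0->12, 1->5, 2->9, 3->10; deleted nodes 12; deleted edges (12,5,c); (12,9,c); (12,10,c); added nodes 15, 16, 17, 18, 19, 20, 21; added edges (18,5,c); (18,15,c); (18,17,c); (19,9,c); (19,15,c); (19,16,c); (20,10,c); (20,16,c); (20,17,c); (21,15,c); (21,16,c); (21,17,c); result: nodes: 0:vx, 5:vx, 6:vx, 8:vx, 9:vx, 10:vx, 13:tri, 14:tri, 15:vx, 16:vx, 17:vx, 18:tri, 19:tri, 20:tri, 21:tri edges: (13,5,c); (13,9,c); (13,10,c); (14,5,c); (14,8,c); (14,9,c); (18,5,c); (18,15,c); (18,17,c); (19,9,c); (19,15,c); (19,16,c); (20,10,c); (20,16,c); (20,17,c); (21,15,c); (21,16,c); (21,17,c)
step 2: rule r1; match: 0->13, 1->5, 2->9, 3->10; deleted nodes 13; deleted edges (13,5,c); (13,9,c); (13,10,c); added nodes 22, 23, 24, 25, 26, 27, 28; added edges (25,5,c); (25,22,c); (25,24,c); (26,9,c); (26,22,c); (26,23,c); (27,10,c); (27,23,c); (27,24,c); (28,22,c); (28,23,c); (28,24,c); result: nodes: 0:vx, 5:vx, 6:vx, 8:vx, 9:vx, 10:vx, 14:tri, 15:vx, 16:vx, 17:vx, 18:tri, 19:tri, 20:tri, 21:tri, 22:vx, 23:vx, 24:vx, 25:tri, 26:tri, 27:tri, 28:tri edges: (14,5,c); (14,8,c); (14,9,c); (18,5,c); (18,15,c); (18,17,c); (19,9,c); (19,15,c); (19,16,c); (20,10,c); (20,16,c); (20,17,c); (21,15,c); (21,16,c); (21,17,c); (25,5,c); (25,22,c); (25,24,c); (26,9,c); (26,22,c); (26,23,c); (27,10,c); (27,23,c); (27,24,c); (28,22,c); (28,23,c); (28,24,c)
final:
nodes: 0:vx, 5:vx, 6:vx, 8:vx, 9:vx, 10:vx, 14:tri, 15:vx, 16:vx, 17:vx, 18:tri, 19:tri, 20:tri, 21:tri, 22:vx, 23:vx, 24:vx, 25:tri, 26:tri, 27:tri, 28:tri
edges: (14,5,c); (14,8,c); (14,9,c); (18,5,c); (18,15,c); (18,17,c); (19,9,c); (19,15,c); (19,16,c); (20,10,c); (20,16,c); (20,17,c); (21,15,c); (21,16,c); (21,17,c); (25,5,c); (25,22,c); (25,24,c); (26,9,c); (26,22,c); (26,23,c); (27,10,c); (27,23,c); (27,24,c); (28,22,c); (28,23,c); (28,24,c)
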